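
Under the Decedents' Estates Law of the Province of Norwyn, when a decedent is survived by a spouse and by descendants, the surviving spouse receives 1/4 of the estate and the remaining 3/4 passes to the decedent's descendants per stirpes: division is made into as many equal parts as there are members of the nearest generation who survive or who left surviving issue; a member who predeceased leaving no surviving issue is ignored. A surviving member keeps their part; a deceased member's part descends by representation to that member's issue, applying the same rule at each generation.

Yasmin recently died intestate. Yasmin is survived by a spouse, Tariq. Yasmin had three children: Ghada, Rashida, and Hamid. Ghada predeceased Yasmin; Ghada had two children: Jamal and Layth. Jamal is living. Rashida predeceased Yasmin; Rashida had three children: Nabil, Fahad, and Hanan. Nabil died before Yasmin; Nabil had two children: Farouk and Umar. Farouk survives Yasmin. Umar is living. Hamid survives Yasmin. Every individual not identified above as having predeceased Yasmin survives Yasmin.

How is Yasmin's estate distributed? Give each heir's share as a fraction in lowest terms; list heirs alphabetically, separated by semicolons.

Tariq, as surviving spouse, takes 1/4.
The remaining 3/4 passes to Yasmin's descendants per stirpes.
The 3/4 is divided into 3 equal shares of 1/4 among Ghada, Rashida, Hamid.
Ghada predeceased; the 1/4 allotted to Ghada's branch passes to Ghada's issue by representation.
The 1/4 is divided into 2 equal shares of 1/8 among Jamal, Layth.
Jamal is living and takes 1/8.
Layth is living and takes 1/8.
Rashida predeceased; the 1/4 allotted to Rashida's branch passes to Rashida's issue by representation.
The 1/4 is divided into 3 equal shares of 1/12 among Nabil, Fahad, Hanan.
Nabil predeceased; the 1/12 allotted to Nabil's branch passes to Nabil's issue by representation.
The 1/12 is divided into 2 equal shares of 1/24 among Farouk, Umar.
Farouk is living and takes 1/24.
Umar is living and takes 1/24.
Fahad is living and takes 1/12.
Hanan is living and takes 1/12.
Hamid is living and takes 1/4.

Fahad 1/12; Farouk 1/24; Hamid 1/4; Hanan 1/12; Jamal 1/8; Layth 1/8; Tariq 1/4; Umar 1/24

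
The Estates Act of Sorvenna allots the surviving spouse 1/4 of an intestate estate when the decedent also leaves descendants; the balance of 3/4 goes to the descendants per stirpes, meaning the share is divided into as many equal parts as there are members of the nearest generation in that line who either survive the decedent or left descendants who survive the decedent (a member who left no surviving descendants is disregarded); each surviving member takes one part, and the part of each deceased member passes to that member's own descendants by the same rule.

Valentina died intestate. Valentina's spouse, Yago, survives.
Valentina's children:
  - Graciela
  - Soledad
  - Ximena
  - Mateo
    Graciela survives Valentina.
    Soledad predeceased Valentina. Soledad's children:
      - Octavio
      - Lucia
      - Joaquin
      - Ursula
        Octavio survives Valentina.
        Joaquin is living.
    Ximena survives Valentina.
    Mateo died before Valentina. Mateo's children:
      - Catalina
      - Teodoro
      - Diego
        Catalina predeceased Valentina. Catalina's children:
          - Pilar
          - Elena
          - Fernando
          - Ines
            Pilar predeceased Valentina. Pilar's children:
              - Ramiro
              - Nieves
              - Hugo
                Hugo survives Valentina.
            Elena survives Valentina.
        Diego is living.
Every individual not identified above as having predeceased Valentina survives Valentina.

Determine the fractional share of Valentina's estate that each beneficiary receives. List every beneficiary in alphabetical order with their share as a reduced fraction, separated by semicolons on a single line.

Diego 1/16; Elena 1/64; Fernando 1/64; Graciela 3/16; Hugo 1/192; Ines 1/64; Joaquin 3/64; Lucia 3/64; Nieves 1/192; Octavio 3/64; Ramiro 1/192; Teodoro 1/16; Ursula 3/64; Ximena 3/16; Yago 1/4

Yago, as surviving spouse, takes 1/4.
The remaining 3/4 passes to Valentina's descendants per stirpes.
The 3/4 is divided into 4 equal shares of 3/16 among Graciela, Soledad, Ximena, Mateo.
Graciela is living and takes 3/16.
Soledad predeceased; the 3/16 allotted to Soledad's branch passes to Soledad's issue by representation.
The 3/16 is divided into 4 equal shares of 3/64 among Octavio, Lucia, Joaquin, Ursula.
Octavio is living and takes 3/64.
Lucia is living and takes 3/64.
Joaquin is living and takes 3/64.
Ursula is living and takes 3/64.
Ximena is living and takes 3/16.
Mateo predeceased; the 3/16 allotted to Mateo's branch passes to Mateo's issue by representation.
The 3/16 is divided into 3 equal shares of 1/16 among Catalina, Teodoro, Diego.
Catalina predeceased; the 1/16 allotted to Catalina's branch passes to Catalina's issue by representation.
The 1/16 is divided into 4 equal shares of 1/64 among Pilar, Elena, Fernando, Ines.
Pilar predeceased; the 1/64 allotted to Pilar's branch passes to Pilar's issue by representation.
The 1/64 is divided into 3 equal shares of 1/192 among Ramiro, Nieves, Hugo.
Ramiro is living and takes 1/192.
Nieves is living and takes 1/192.
Hugo is living and takes 1/192.
Elena is living and takes 1/64.
Fernando is living and takes 1/64.
Ines is living and takes 1/64.
Teodoro is living and takes 1/16.
Diego is living and takes 1/16.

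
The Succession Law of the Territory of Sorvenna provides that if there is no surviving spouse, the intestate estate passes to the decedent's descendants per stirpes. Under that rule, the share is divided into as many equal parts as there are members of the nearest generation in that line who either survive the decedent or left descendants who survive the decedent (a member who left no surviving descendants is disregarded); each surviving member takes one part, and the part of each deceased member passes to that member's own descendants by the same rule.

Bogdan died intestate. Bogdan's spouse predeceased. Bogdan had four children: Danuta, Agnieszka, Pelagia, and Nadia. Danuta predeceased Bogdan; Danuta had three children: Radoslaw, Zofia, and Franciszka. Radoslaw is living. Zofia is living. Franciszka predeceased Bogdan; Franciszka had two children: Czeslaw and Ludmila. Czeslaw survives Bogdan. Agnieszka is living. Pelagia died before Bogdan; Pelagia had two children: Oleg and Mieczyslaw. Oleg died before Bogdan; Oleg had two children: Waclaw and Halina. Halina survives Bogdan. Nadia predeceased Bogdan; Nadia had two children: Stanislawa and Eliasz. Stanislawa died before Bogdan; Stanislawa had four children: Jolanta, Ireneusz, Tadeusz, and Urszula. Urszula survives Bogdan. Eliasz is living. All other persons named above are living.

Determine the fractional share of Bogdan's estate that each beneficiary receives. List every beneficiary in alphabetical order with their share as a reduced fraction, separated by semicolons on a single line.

Agnieszka 1/4; Czeslaw 1/24; Eliasz 1/8; Halina 1/16; Ireneusz 1/32; Jolanta 1/32; Ludmila 1/24; Mieczyslaw 1/8; Radoslaw 1/12; Tadeusz 1/32; Urszula 1/32; Waclaw 1/16; Zofia 1/12

There is no surviving spouse, so the entire estate passes to Bogdan's descendants per stirpes.
The estate is divided into 4 equal shares of 1/4 among Danuta, Agnieszka, Pelagia, Nadia.
Danuta predeceased; the 1/4 allotted to Danuta's branch passes to Danuta's issue by representation.
The 1/4 is divided into 3 equal shares of 1/12 among Radoslaw, Zofia, Franciszka.
Radoslaw is living and takes 1/12.
Zofia is living and takes 1/12.
Franciszka predeceased; the 1/12 allotted to Franciszka's branch passes to Franciszka's issue by representation.
The 1/12 is divided into 2 equal shares of 1/24 among Czeslaw, Ludmila.
Czeslaw is living and takes 1/24.
Ludmila is living and takes 1/24.
Agnieszka is living and takes 1/4.
Pelagia predeceased; the 1/4 allotted to Pelagia's branch passes to Pelagia's issue by representation.
The 1/4 is divided into 2 equal shares of 1/8 among Oleg, Mieczyslaw.
Oleg predeceased; the 1/8 allotted to Oleg's branch passes to Oleg's issue by representation.
The 1/8 is divided into 2 equal shares of 1/16 among Waclaw, Halina.
Waclaw is living and takes 1/16.
Halina is living and takes 1/16.
Mieczyslaw is living and takes 1/8.
Nadia predeceased; the 1/4 allotted to Nadia's branch passes to Nadia's issue by representation.
The 1/4 is divided into 2 equal shares of 1/8 among Stanislawa, Eliasz.
Stanislawa predeceased; the 1/8 allotted to Stanislawa's branch passes to Stanislawa's issue by representation.
The 1/8 is divided into 4 equal shares of 1/32 among Jolanta, Ireneusz, Tadeusz, Urszula.
Jolanta is living and takes 1/32.
Ireneusz is living and takes 1/32.
Tadeusz is living and takes 1/32.
Urszula is living and takes 1/32.
Eliasz is living and takes 1/8.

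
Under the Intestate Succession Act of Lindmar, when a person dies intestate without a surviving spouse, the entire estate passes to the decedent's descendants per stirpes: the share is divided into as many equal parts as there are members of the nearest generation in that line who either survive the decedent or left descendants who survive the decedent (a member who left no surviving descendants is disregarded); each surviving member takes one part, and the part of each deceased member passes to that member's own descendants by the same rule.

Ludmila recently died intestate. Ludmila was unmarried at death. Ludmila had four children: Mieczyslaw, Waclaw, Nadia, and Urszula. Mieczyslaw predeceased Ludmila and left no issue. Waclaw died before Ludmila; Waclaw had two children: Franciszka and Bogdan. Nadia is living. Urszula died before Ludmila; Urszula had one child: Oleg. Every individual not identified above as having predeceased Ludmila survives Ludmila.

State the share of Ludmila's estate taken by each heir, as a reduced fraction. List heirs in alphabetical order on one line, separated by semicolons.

Bogdan 1/6; Franciszka 1/6; Nadia 1/3; Oleg 1/3

There is no surviving spouse, so the entire estate passes to Ludmila's descendants per stirpes.
Mieczyslaw left no surviving issue, so that branch lapses and is disregarded.
The estate is divided into 3 equal shares of 1/3 among Waclaw, Nadia, Urszula.
Waclaw predeceased; the 1/3 allotted to Waclaw's branch passes to Waclaw's issue by representation.
The 1/3 is divided into 2 equal shares of 1/6 among Franciszka, Bogdan.
Franciszka is living and takes 1/6.
Bogdan is living and takes 1/6.
Nadia is living and takes 1/3.
Urszula predeceased; the 1/3 allotted to Urszula's branch passes to Urszula's issue by representation.
Oleg is the sole taker at this level and receives the full 1/3.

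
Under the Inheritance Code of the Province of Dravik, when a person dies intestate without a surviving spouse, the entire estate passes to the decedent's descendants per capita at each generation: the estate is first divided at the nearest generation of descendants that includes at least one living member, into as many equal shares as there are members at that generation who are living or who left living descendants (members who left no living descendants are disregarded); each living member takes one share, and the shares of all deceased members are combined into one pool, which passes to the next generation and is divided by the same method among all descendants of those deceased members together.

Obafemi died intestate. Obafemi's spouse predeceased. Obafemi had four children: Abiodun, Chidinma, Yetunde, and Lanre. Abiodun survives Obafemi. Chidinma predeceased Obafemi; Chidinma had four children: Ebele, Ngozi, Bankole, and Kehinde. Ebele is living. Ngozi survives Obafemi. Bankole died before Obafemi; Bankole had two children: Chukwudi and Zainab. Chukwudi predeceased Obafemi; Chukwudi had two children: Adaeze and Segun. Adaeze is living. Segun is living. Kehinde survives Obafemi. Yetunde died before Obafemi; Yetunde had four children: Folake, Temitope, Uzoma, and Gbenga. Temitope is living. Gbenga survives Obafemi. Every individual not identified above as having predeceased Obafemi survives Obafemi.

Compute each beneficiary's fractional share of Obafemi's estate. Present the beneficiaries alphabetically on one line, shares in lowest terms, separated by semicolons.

Abiodun 1/4; Adaeze 1/64; Ebele 1/16; Folake 1/16; Gbenga 1/16; Kehinde 1/16; Lanre 1/4; Ngozi 1/16; Segun 1/64; Temitope 1/16; Uzoma 1/16; Zainab 1/32

There is no surviving spouse, so the entire estate passes to Obafemi's descendants per capita at each generation.
At generation 1 (Abiodun, Chidinma, Yetunde, Lanre) there are 4 shares of (1)/4 = 1/4 each.
Living: Abiodun and Lanre — each takes 1/4.
Deceased: Chidinma and Yetunde. Their combined 1/2 is pooled and carried to generation 2.
At generation 2 (Ebele, Ngozi, Bankole, Kehinde, Folake, Temitope, Uzoma, Gbenga) there are 8 shares of (1/2)/8 = 1/16 each.
Living: Ebele, Ngozi, Kehinde, Folake, Temitope, Uzoma, and Gbenga — each takes 1/16.
Deceased: Bankole. That 1/16 share is carried to generation 3.
At generation 3 (Chukwudi, Zainab) there are 2 shares of (1/16)/2 = 1/32 each.
Living: Zainab — each takes 1/32.
Deceased: Chukwudi. That 1/32 share is carried to generation 4.
At generation 4 (Adaeze, Segun) there are 2 shares of (1/32)/2 = 1/64 each.
Living: Adaeze and Segun — each takes 1/64.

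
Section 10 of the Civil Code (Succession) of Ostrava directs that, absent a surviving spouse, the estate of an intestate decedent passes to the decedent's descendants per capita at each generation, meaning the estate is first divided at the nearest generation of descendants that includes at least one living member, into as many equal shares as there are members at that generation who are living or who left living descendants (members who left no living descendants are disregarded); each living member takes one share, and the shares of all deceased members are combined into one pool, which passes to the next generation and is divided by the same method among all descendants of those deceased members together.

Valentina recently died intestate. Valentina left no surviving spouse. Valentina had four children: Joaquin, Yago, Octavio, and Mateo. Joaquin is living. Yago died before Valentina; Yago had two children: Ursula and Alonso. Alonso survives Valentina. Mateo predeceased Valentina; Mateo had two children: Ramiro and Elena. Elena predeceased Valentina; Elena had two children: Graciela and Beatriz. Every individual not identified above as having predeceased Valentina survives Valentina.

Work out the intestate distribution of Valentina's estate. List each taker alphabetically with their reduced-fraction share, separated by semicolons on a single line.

There is no surviving spouse, so the entire estate passes to Valentina's descendants per capita at each generation.
At generation 1 (Joaquin, Yago, Octavio, Mateo) there are 4 shares of (1)/4 = 1/4 each.
Living: Joaquin and Octavio — each takes 1/4.
Deceased: Yago and Mateo. Their combined 1/2 is pooled and carried to generation 2.
At generation 2 (Ursula, Alonso, Ramiro, Elena) there are 4 shares of (1/2)/4 = 1/8 each.
Living: Ursula, Alonso, and Ramiro — each takes 1/8.
Deceased: Elena. That 1/8 share is carried to generation 3.
At generation 3 (Graciela, Beatriz) there are 2 shares of (1/8)/2 = 1/16 each.
Living: Graciela and Beatriz — each takes 1/16.

Alonso 1/8; Beatriz 1/16; Graciela 1/16; Joaquin 1/4; Octavio 1/4; Ramiro 1/8; Ursula 1/8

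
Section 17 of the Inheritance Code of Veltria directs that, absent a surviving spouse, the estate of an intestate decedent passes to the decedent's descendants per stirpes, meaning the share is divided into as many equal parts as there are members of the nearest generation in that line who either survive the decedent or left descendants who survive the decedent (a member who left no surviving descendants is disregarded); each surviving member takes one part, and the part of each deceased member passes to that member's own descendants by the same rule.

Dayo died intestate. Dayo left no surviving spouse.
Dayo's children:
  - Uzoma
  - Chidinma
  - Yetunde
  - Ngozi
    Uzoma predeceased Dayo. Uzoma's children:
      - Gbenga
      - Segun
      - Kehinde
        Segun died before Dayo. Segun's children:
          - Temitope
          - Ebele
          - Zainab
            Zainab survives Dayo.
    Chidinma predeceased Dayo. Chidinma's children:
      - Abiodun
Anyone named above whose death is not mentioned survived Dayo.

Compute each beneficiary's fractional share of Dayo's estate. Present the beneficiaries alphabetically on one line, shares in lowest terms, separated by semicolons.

Abiodun 1/4; Ebele 1/36; Gbenga 1/12; Kehinde 1/12; Ngozi 1/4; Temitope 1/36; Yetunde 1/4; Zainab 1/36

There is no surviving spouse, so the entire estate passes to Dayo's descendants per stirpes.
The estate is divided into 4 equal shares of 1/4 among Uzoma, Chidinma, Yetunde, Ngozi.
Uzoma predeceased; the 1/4 allotted to Uzoma's branch passes to Uzoma's issue by representation.
The 1/4 is divided into 3 equal shares of 1/12 among Gbenga, Segun, Kehinde.
Gbenga is living and takes 1/12.
Segun predeceased; the 1/12 allotted to Segun's branch passes to Segun's issue by representation.
The 1/12 is divided into 3 equal shares of 1/36 among Temitope, Ebele, Zainab.
Temitope is living and takes 1/36.
Ebele is living and takes 1/36.
Zainab is living and takes 1/36.
Kehinde is living and takes 1/12.
Chidinma predeceased; the 1/4 allotted to Chidinma's branch passes to Chidinma's issue by representation.
Abiodun is the sole taker at this level and receives the full 1/4.
Yetunde is living and takes 1/4.
Ngozi is living and takes 1/4.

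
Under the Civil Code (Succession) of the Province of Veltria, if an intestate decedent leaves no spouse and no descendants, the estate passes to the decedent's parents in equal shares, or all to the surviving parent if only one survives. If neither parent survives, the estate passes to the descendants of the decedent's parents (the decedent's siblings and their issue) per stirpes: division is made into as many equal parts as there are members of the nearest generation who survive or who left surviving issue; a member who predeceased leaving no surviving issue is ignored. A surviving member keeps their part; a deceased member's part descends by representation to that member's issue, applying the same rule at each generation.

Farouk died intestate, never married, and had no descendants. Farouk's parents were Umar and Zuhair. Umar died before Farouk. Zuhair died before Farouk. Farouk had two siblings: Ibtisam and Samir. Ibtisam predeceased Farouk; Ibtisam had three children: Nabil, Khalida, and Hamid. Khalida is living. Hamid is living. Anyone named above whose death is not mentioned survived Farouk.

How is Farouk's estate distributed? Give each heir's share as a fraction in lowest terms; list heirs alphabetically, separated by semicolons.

Neither parent survives and there are no descendants, so the estate passes to Farouk's siblings and their issue per stirpes.
The estate is divided into 2 equal shares of 1/2 among Ibtisam, Samir.
Ibtisam predeceased; the 1/2 allotted to Ibtisam's branch passes to Ibtisam's issue by representation.
The 1/2 is divided into 3 equal shares of 1/6 among Nabil, Khalida, Hamid.
Nabil is living and takes 1/6.
Khalida is living and takes 1/6.
Hamid is living and takes 1/6.
Samir is living and takes 1/2.

Hamid 1/6; Khalida 1/6; Nabil 1/6; Samir 1/2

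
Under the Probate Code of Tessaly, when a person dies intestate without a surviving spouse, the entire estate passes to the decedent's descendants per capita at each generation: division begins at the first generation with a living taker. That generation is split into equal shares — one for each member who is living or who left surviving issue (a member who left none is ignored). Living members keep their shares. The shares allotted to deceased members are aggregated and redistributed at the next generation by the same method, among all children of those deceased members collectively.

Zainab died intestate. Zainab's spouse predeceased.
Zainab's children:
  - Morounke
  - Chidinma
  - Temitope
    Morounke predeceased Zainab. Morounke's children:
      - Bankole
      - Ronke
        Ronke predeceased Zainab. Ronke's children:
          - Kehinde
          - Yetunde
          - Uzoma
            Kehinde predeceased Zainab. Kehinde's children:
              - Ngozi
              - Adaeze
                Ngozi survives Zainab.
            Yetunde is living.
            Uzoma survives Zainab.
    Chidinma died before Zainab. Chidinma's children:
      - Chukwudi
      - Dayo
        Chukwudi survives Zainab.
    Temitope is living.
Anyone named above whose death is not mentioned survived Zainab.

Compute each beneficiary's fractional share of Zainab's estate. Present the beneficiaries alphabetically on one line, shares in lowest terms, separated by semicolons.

Adaeze 1/36; Bankole 1/6; Chukwudi 1/6; Dayo 1/6; Ngozi 1/36; Temitope 1/3; Uzoma 1/18; Yetunde 1/18

There is no surviving spouse, so the entire estate passes to Zainab's descendants per capita at each generation.
At generation 1 (Morounke, Chidinma, Temitope) there are 3 shares of (1)/3 = 1/3 each.
Living: Temitope — each takes 1/3.
Deceased: Morounke and Chidinma. Their combined 2/3 is pooled and carried to generation 2.
At generation 2 (Bankole, Ronke, Chukwudi, Dayo) there are 4 shares of (2/3)/4 = 1/6 each.
Living: Bankole, Chukwudi, and Dayo — each takes 1/6.
Deceased: Ronke. That 1/6 share is carried to generation 3.
At generation 3 (Kehinde, Yetunde, Uzoma) there are 3 shares of (1/6)/3 = 1/18 each.
Living: Yetunde and Uzoma — each takes 1/18.
Deceased: Kehinde. That 1/18 share is carried to generation 4.
At generation 4 (Ngozi, Adaeze) there are 2 shares of (1/18)/2 = 1/36 each.
Living: Ngozi and Adaeze — each takes 1/36.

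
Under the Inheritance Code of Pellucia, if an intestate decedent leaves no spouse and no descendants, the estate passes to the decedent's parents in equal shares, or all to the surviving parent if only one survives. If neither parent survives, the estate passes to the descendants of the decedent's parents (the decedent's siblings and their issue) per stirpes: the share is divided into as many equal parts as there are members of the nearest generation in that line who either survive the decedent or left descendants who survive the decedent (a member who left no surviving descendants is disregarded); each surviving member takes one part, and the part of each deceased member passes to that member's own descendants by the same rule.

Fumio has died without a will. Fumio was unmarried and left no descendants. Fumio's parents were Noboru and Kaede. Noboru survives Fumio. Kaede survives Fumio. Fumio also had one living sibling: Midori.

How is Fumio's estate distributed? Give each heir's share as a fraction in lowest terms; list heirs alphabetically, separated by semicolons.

Kaede 1/2; Noboru 1/2

Both parents survive, so Noboru and Kaede each take 1/2. The siblings take nothing because a surviving parent has priority.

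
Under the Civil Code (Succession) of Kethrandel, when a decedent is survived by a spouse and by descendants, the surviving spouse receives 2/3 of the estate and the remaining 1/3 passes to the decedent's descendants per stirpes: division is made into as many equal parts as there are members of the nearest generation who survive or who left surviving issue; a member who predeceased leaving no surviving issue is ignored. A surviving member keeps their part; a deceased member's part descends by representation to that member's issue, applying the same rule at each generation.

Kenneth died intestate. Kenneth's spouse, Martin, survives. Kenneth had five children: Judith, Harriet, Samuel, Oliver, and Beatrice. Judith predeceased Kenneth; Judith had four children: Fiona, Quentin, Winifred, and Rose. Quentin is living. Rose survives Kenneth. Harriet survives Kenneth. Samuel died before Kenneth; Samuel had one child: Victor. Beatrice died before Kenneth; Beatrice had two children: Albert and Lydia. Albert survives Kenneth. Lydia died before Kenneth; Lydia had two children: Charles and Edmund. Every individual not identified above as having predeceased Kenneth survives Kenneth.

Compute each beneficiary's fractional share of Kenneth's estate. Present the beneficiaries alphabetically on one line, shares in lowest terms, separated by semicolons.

Martin, as surviving spouse, takes 2/3.
The remaining 1/3 passes to Kenneth's descendants per stirpes.
The 1/3 is divided into 5 equal shares of 1/15 among Judith, Harriet, Samuel, Oliver, Beatrice.
Judith predeceased; the 1/15 allotted to Judith's branch passes to Judith's issue by representation.
The 1/15 is divided into 4 equal shares of 1/60 among Fiona, Quentin, Winifred, Rose.
Fiona is living and takes 1/60.
Quentin is living and takes 1/60.
Winifred is living and takes 1/60.
Rose is living and takes 1/60.
Harriet is living and takes 1/15.
Samuel predeceased; the 1/15 allotted to Samuel's branch passes to Samuel's issue by representation.
Victor is the sole taker at this level and receives the full 1/15.
Oliver is living and takes 1/15.
Beatrice predeceased; the 1/15 allotted to Beatrice's branch passes to Beatrice's issue by representation.
The 1/15 is divided into 2 equal shares of 1/30 among Albert, Lydia.
Albert is living and takes 1/30.
Lydia predeceased; the 1/30 allotted to Lydia's branch passes to Lydia's issue by representation.
The 1/30 is divided into 2 equal shares of 1/60 among Charles, Edmund.
Charles is living and takes 1/60.
Edmund is living and takes 1/60.

Albert 1/30; Charles 1/60; Edmund 1/60; Fiona 1/60; Harriet 1/15; Martin 2/3; Oliver 1/15; Quentin 1/60; Rose 1/60; Victor 1/15; Winifred 1/60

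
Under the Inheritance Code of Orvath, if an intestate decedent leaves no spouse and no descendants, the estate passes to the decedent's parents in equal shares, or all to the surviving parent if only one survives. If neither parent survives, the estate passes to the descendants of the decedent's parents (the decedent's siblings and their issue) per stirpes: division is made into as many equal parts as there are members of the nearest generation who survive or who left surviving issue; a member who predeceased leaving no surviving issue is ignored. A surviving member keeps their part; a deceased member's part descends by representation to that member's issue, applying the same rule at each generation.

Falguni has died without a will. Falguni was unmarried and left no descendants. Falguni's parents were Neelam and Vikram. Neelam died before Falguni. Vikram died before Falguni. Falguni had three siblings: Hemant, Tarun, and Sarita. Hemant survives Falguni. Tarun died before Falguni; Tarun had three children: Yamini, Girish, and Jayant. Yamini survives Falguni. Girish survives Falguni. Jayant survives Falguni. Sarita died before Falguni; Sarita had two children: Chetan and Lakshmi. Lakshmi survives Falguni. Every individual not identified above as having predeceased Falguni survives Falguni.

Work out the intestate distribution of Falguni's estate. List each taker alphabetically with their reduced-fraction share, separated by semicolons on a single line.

Neither parent survives and there are no descendants, so the estate passes to Falguni's siblings and their issue per stirpes.
The estate is divided into 3 equal shares of 1/3 among Hemant, Tarun, Sarita.
Hemant is living and takes 1/3.
Tarun predeceased; the 1/3 allotted to Tarun's branch passes to Tarun's issue by representation.
The 1/3 is divided into 3 equal shares of 1/9 among Yamini, Girish, Jayant.
Yamini is living and takes 1/9.
Girish is living and takes 1/9.
Jayant is living and takes 1/9.
Sarita predeceased; the 1/3 allotted to Sarita's branch passes to Sarita's issue by representation.
The 1/3 is divided into 2 equal shares of 1/6 among Chetan, Lakshmi.
Chetan is living and takes 1/6.
Lakshmi is living and takes 1/6.

Chetan 1/6; Girish 1/9; Hemant 1/3; Jayant 1/9; Lakshmi 1/6; Yamini 1/9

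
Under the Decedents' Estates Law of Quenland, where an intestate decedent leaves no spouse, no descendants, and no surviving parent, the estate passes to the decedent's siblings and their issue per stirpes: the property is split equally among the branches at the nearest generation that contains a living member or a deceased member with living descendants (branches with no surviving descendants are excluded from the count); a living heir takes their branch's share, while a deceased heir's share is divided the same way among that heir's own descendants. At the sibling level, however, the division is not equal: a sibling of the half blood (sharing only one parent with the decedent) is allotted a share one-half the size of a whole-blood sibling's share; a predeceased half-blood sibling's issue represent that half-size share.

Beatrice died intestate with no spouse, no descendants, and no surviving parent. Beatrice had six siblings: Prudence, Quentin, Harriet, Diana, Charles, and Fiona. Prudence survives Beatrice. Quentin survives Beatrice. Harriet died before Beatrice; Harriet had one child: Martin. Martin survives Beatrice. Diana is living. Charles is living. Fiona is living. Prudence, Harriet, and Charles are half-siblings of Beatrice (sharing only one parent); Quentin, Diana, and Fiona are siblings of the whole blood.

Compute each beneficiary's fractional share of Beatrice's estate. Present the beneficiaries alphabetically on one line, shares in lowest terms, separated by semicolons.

No spouse, descendants, or parent survives, so the estate passes to Beatrice's siblings per stirpes.
Half-blood siblings count for one-half the weight of whole-blood siblings at the initial division.
Dividing 1 in proportion to weights (total weight 9/2): Prudence (weight 1/2) → 1/9; Quentin (weight 1) → 2/9; Harriet (weight 1/2) → 1/9; Diana (weight 1) → 2/9; Charles (weight 1/2) → 1/9; Fiona (weight 1) → 2/9.
Prudence is living and takes 1/9.
Quentin is living and takes 2/9.
Harriet predeceased; the 1/9 allotted to Harriet's branch passes to Harriet's issue by representation.
Martin is the sole taker at this level and receives the full 1/9.
Diana is living and takes 2/9.
Charles is living and takes 1/9.
Fiona is living and takes 2/9.

Charles 1/9; Diana 2/9; Fiona 2/9; Martin 1/9; Prudence 1/9; Quentin 2/9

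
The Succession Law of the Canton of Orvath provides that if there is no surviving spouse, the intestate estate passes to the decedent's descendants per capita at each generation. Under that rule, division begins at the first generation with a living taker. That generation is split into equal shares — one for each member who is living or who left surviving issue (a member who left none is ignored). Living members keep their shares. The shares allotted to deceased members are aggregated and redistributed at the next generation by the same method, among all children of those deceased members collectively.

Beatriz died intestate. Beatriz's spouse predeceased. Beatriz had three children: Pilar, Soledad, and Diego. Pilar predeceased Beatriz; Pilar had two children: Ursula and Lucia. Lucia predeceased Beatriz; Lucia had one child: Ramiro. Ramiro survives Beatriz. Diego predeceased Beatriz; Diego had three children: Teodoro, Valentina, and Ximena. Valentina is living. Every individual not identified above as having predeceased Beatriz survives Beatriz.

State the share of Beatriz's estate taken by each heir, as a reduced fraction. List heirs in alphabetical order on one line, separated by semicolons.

There is no surviving spouse, so the entire estate passes to Beatriz's descendants per capita at each generation.
At generation 1 (Pilar, Soledad, Diego) there are 3 shares of (1)/3 = 1/3 each.
Living: Soledad — each takes 1/3.
Deceased: Pilar and Diego. Their combined 2/3 is pooled and carried to generation 2.
At generation 2 (Ursula, Lucia, Teodoro, Valentina, Ximena) there are 5 shares of (2/3)/5 = 2/15 each.
Living: Ursula, Teodoro, Valentina, and Ximena — each takes 2/15.
Deceased: Lucia. That 2/15 share is carried to generation 3.
At generation 3 (Ramiro) there are 1 shares of (2/15)/1 = 2/15 each.
Living: Ramiro — each takes 2/15.

Ramiro 2/15; Soledad 1/3; Teodoro 2/15; Ursula 2/15; Valentina 2/15; Ximena 2/15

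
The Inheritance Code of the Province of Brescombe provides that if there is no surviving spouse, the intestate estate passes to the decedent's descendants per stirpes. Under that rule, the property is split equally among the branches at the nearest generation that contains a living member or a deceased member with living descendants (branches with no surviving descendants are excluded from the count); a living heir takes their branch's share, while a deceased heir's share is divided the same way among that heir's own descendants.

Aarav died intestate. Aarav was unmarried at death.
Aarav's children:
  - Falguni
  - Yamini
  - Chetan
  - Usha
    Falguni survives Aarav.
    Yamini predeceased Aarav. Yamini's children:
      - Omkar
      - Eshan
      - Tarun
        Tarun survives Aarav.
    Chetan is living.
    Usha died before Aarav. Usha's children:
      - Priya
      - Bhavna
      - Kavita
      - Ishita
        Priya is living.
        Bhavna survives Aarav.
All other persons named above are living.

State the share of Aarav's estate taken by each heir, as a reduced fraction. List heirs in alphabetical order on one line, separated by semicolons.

There is no surviving spouse, so the entire estate passes to Aarav's descendants per stirpes.
The estate is divided into 4 equal shares of 1/4 among Falguni, Yamini, Chetan, Usha.
Falguni is living and takes 1/4.
Yamini predeceased; the 1/4 allotted to Yamini's branch passes to Yamini's issue by representation.
The 1/4 is divided into 3 equal shares of 1/12 among Omkar, Eshan, Tarun.
Omkar is living and takes 1/12.
Eshan is living and takes 1/12.
Tarun is living and takes 1/12.
Chetan is living and takes 1/4.
Usha predeceased; the 1/4 allotted to Usha's branch passes to Usha's issue by representation.
The 1/4 is divided into 4 equal shares of 1/16 among Priya, Bhavna, Kavita, Ishita.
Priya is living and takes 1/16.
Bhavna is living and takes 1/16.
Kavita is living and takes 1/16.
Ishita is living and takes 1/16.

Bhavna 1/16; Chetan 1/4; Eshan 1/12; Falguni 1/4; Ishita 1/16; Kavita 1/16; Omkar 1/12; Priya 1/16; Tarun 1/12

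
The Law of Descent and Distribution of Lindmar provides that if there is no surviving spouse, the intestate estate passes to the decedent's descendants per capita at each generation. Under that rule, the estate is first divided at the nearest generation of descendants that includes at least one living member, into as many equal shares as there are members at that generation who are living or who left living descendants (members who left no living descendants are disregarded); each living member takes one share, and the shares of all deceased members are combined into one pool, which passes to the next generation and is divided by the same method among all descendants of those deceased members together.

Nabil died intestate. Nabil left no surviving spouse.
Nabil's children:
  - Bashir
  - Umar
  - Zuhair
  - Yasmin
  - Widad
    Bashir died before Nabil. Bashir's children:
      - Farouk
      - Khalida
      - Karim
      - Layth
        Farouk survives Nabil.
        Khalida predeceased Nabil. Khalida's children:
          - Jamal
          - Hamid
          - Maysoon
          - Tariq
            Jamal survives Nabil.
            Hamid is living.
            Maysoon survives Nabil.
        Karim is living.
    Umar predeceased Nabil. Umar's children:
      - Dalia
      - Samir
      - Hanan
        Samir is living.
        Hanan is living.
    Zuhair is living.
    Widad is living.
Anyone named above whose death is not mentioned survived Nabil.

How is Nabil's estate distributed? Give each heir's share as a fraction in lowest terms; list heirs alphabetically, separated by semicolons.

There is no surviving spouse, so the entire estate passes to Nabil's descendants per capita at each generation.
At generation 1 (Bashir, Umar, Zuhair, Yasmin, Widad) there are 5 shares of (1)/5 = 1/5 each.
Living: Zuhair, Yasmin, and Widad — each takes 1/5.
Deceased: Bashir and Umar. Their combined 2/5 is pooled and carried to generation 2.
At generation 2 (Farouk, Khalida, Karim, Layth, Dalia, Samir, Hanan) there are 7 shares of (2/5)/7 = 2/35 each.
Living: Farouk, Karim, Layth, Dalia, Samir, and Hanan — each takes 2/35.
Deceased: Khalida. That 2/35 share is carried to generation 3.
At generation 3 (Jamal, Hamid, Maysoon, Tariq) there are 4 shares of (2/35)/4 = 1/70 each.
Living: Jamal, Hamid, Maysoon, and Tariq — each takes 1/70.

Dalia 2/35; Farouk 2/35; Hamid 1/70; Hanan 2/35; Jamal 1/70; Karim 2/35; Layth 2/35; Maysoon 1/70; Samir 2/35; Tariq 1/70; Widad 1/5; Yasmin 1/5; Zuhair 1/5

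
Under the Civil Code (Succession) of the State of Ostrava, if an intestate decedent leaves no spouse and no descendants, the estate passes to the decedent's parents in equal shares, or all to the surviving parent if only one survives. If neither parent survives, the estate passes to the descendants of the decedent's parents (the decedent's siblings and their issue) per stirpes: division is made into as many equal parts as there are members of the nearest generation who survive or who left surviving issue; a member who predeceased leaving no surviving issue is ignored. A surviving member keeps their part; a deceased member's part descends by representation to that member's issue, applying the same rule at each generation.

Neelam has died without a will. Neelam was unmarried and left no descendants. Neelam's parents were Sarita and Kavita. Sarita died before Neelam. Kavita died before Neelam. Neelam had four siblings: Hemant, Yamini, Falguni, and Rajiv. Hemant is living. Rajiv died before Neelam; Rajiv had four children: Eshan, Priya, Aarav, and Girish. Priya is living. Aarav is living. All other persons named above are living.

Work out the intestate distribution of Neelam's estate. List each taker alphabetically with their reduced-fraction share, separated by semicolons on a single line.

Neither parent survives and there are no descendants, so the estate passes to Neelam's siblings and their issue per stirpes.
The estate is divided into 4 equal shares of 1/4 among Hemant, Yamini, Falguni, Rajiv.
Hemant is living and takes 1/4.
Yamini is living and takes 1/4.
Falguni is living and takes 1/4.
Rajiv predeceased; the 1/4 allotted to Rajiv's branch passes to Rajiv's issue by representation.
The 1/4 is divided into 4 equal shares of 1/16 among Eshan, Priya, Aarav, Girish.
Eshan is living and takes 1/16.
Priya is living and takes 1/16.
Aarav is living and takes 1/16.
Girish is living and takes 1/16.

Aarav 1/16; Eshan 1/16; Falguni 1/4; Girish 1/16; Hemant 1/4; Priya 1/16; Yamini 1/4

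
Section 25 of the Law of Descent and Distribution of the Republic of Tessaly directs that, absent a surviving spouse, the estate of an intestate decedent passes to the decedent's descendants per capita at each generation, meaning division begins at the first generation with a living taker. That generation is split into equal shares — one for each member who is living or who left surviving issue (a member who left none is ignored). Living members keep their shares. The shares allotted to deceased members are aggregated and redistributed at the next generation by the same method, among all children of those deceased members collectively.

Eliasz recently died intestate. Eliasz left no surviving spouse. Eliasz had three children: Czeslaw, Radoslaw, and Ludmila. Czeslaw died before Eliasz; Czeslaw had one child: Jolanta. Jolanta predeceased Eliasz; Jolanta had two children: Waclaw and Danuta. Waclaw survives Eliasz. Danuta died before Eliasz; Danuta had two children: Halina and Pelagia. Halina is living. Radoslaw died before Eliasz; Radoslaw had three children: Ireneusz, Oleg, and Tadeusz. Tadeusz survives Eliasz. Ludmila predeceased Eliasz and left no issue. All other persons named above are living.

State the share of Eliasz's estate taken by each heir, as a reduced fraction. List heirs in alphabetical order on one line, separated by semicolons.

There is no surviving spouse, so the entire estate passes to Eliasz's descendants per capita at each generation.
No one at generation 1 (Czeslaw, Radoslaw) is living; moving to the next generation.
At generation 2 (Jolanta, Ireneusz, Oleg, Tadeusz) there are 4 shares of (1)/4 = 1/4 each.
Living: Ireneusz, Oleg, and Tadeusz — each takes 1/4.
Deceased: Jolanta. That 1/4 share is carried to generation 3.
At generation 3 (Waclaw, Danuta) there are 2 shares of (1/4)/2 = 1/8 each.
Living: Waclaw — each takes 1/8.
Deceased: Danuta. That 1/8 share is carried to generation 4.
At generation 4 (Halina, Pelagia) there are 2 shares of (1/8)/2 = 1/16 each.
Living: Halina and Pelagia — each takes 1/16.

Halina 1/16; Ireneusz 1/4; Oleg 1/4; Pelagia 1/16; Tadeusz 1/4; Waclaw 1/8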